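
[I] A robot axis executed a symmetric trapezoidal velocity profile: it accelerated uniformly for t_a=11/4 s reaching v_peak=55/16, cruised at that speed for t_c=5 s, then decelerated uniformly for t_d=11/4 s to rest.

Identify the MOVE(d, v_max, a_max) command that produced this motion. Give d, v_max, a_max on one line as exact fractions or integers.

d=1705/64 v_max=55/16 a_max=5/4

a_max = (55/16)/(11/4) = 5/4
d_a = ½·55/16·11/4 = 605/128; d_c = 55/16·5 = 275/16
d = 2·605/128 + 275/16 = 1705/64
t_c = 5 > 0 so v_max = 55/16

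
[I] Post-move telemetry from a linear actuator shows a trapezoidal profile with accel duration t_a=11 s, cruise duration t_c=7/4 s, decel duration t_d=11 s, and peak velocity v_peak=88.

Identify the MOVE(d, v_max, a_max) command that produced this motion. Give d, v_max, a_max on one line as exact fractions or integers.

a_max = 88/11 = 8
d_a = ½·88·11 = 484; d_c = 88·7/4 = 154
d = 2·484 + 154 = 1122
t_c = 7/4 > 0 so v_max = 88

d=1122 v_max=88 a_max=8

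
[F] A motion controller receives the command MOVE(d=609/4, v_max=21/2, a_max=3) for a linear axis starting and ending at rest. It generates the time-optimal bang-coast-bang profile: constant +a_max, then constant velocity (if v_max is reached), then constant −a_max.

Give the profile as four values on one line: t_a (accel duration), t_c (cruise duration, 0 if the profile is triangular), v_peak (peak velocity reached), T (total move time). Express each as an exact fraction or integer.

vₘ²/aₘ = (21/2)²/3 = 147/4
609/4 ≥ 147/4 ⇒ cruise phase
t_a = (21/2)/3 = 7/2; v_peak = 21/2
d_cruise = 609/4 − 147/4 = 231/2; t_c = (231/2)/(21/2) = 11
T = 2·7/2 + 11 = 18

t_a=7/2 t_c=11 v_peak=21/2 T=18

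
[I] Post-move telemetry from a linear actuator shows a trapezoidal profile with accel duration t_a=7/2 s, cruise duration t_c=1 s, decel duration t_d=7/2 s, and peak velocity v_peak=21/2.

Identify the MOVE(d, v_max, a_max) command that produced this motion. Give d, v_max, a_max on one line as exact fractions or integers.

d=189/4 v_max=21/2 a_max=3

a_max = (21/2)/(7/2) = 3
d_a = ½·21/2·7/2 = 147/8; d_c = 21/2·1 = 21/2
d = 2·147/8 + 21/2 = 189/4
t_c = 1 > 0 so v_max = 21/2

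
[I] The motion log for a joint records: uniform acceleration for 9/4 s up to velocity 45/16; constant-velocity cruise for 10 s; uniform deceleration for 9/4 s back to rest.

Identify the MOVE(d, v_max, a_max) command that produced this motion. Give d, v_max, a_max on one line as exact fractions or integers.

a_max = (45/16)/(9/4) = 5/4
d_a = ½·45/16·9/4 = 405/128; d_c = 45/16·10 = 225/8
d = 2·405/128 + 225/8 = 2205/64
t_c = 10 > 0 so v_max = 45/16

d=2205/64 v_max=45/16 a_max=5/4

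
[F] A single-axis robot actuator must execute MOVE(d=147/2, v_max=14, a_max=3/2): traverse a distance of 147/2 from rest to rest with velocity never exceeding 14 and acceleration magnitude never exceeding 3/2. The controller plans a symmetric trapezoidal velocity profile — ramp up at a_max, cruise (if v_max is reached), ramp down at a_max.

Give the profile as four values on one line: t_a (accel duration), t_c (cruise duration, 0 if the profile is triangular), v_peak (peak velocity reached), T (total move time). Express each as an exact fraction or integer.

t_a=7 t_c=0 v_peak=21/2 T=14

(v_max)²/a_max = 14²/(3/2) = 392/3
147/2 < 392/3 ⇒ no cruise
v_peak = √(147/2·3/2) = √(441/4) = 21/2
t_a = (21/2)/(3/2) = 7; t_c = 0
T = 2·7 = 14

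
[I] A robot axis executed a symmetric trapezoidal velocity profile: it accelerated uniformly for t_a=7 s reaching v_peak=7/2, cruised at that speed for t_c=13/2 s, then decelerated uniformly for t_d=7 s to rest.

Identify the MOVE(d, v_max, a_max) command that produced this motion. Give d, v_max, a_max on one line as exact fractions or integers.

a_max = (7/2)/7 = 1/2
d_a = ½·7/2·7 = 49/4; d_c = 7/2·13/2 = 91/4
d = 2·49/4 + 91/4 = 189/4
t_c = 13/2 > 0 so v_max = 7/2

d=189/4 v_max=7/2 a_max=1/2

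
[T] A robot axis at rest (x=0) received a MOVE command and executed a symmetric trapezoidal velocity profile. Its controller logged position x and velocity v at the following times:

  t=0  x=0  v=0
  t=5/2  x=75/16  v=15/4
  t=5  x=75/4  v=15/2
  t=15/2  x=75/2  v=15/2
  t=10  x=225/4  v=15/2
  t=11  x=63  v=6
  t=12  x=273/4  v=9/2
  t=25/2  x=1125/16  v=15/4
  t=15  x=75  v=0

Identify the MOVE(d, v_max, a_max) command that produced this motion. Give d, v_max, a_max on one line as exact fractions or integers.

d=75 v_max=15/2 a_max=3/2

final state: t=15, x=75, v=0 → d = 75
a_max = (15/4−0)/(5/2−0) = 3/2
max v = 15/2 over t∈[5,10] → v_max = 15/2
check: 15/2·(5+5) = 75 ✓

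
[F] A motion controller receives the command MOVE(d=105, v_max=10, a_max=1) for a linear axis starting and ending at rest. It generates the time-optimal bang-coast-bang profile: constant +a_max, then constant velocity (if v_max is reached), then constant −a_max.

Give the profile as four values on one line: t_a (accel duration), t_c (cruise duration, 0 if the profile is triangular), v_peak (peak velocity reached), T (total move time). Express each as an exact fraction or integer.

t_a=10 t_c=1/2 v_peak=10 T=41/2

(v_max)²/a_max = 10²/1 = 100
105 ≥ 100 ⇒ cruise phase
t_a = 10/1 = 10; v_peak = 10
d_cruise = 105 − 100 = 5; t_c = 5/10 = 1/2
T = 2·10 + 1/2 = 41/2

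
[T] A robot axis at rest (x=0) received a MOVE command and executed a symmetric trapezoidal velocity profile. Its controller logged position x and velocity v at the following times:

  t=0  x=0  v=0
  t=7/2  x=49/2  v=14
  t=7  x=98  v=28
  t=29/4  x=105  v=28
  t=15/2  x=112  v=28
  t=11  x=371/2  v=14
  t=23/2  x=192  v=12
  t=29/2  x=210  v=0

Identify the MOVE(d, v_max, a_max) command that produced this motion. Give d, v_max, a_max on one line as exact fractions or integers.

final state: t=29/2, x=210, v=0 → d = 210
a_max = (14−0)/(7/2−0) = 4
max v = 28 over t∈[7,15/2] → v_max = 28
check: 28·(7+1/2) = 210 ✓

d=210 v_max=28 a_max=4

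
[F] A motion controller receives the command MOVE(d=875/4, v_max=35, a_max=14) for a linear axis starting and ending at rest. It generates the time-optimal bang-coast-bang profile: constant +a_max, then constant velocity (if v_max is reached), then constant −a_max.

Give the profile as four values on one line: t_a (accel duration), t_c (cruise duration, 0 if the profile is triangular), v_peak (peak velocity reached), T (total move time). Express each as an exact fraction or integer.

(v_max)²/a_max = 35²/14 = 175/2
875/4 ≥ 175/2 so v_max reached
t_a = 35/14 = 5/2; v_peak = 35
d_cruise = 875/4 − 175/2 = 525/4; t_c = (525/4)/35 = 15/4
T = 2·5/2 + 15/4 = 35/4

t_a=5/2 t_c=15/4 v_peak=35 T=35/4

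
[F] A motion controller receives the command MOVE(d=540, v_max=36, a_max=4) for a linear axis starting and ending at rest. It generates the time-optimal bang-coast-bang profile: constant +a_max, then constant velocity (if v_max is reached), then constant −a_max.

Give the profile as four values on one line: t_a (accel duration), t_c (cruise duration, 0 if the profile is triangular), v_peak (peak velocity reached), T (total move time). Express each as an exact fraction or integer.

v_max²/a_max = 36²/4 = 324
540 ≥ 324 ⇒ cruise phase
t_a = 36/4 = 9; v_peak = 36
d_cruise = 540 − 324 = 216; t_c = 216/36 = 6
T = 2·9 + 6 = 24

t_a=9 t_c=6 v_peak=36 T=24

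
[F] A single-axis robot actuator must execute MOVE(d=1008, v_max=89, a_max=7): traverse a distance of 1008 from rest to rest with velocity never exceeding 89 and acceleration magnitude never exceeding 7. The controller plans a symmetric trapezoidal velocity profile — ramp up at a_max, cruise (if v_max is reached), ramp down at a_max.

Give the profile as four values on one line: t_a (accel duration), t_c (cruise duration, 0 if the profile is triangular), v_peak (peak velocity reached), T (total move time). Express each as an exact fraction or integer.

(v_max)²/a_max = 89²/7 = 7921/7
1008 < 7921/7 ⇒ no cruise
v_peak = √(1008·7) = √7056 = 84
t_a = 84/7 = 12; t_c = 0
T = 2·12 = 24

t_a=12 t_c=0 v_peak=84 T=24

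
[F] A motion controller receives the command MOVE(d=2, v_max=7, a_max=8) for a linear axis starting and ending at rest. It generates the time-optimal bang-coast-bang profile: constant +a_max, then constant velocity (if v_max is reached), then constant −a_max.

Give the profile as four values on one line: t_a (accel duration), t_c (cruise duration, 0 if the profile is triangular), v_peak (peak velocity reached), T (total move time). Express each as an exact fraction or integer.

t_a=1/2 t_c=0 v_peak=4 T=1

v_max²/a_max = 7²/8 = 49/8
2 < 49/8 → triangular
v_peak = √(2·8) = √16 = 4
t_a = 4/8 = 1/2; t_c = 0
T = 2·1/2 = 1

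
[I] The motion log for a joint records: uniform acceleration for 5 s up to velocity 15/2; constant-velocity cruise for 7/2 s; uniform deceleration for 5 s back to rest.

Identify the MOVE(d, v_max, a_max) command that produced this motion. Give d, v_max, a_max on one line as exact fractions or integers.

d=255/4 v_max=15/2 a_max=3/2

a_max = (15/2)/5 = 3/2
d_a = ½·15/2·5 = 75/4; d_c = 15/2·7/2 = 105/4
d = 2·75/4 + 105/4 = 255/4
t_c = 7/2 > 0 → v_max = v_peak = 15/2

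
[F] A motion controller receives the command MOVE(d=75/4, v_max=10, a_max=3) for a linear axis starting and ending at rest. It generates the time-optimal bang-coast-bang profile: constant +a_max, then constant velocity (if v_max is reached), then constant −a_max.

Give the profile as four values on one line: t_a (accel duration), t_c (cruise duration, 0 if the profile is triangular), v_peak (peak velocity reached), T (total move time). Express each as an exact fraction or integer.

t_a=5/2 t_c=0 v_peak=15/2 T=5

v_max²/a_max = 10²/3 = 100/3
75/4 < 100/3 ⇒ no cruise
v_peak = √(75/4·3) = √(225/4) = 15/2
t_a = (15/2)/3 = 5/2; t_c = 0
T = 2·5/2 = 5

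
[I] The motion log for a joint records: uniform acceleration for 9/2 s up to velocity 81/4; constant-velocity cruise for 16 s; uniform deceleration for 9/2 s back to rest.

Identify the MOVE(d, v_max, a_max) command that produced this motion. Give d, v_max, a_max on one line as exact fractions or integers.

a_max = (81/4)/(9/2) = 9/2
d_a = ½·81/4·9/2 = 729/16; d_c = 81/4·16 = 324
d = 2·729/16 + 324 = 3321/8
t_c = 16 > 0 so v_max = 81/4

d=3321/8 v_max=81/4 a_max=9/2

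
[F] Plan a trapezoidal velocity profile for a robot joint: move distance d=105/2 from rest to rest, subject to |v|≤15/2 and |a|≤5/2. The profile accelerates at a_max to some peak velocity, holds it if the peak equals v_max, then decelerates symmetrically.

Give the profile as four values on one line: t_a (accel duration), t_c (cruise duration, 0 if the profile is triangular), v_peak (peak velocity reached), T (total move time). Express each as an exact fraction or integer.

vₘ²/aₘ = (15/2)²/(5/2) = 45/2
105/2 ≥ 45/2 so v_max reached
t_a = (15/2)/(5/2) = 3; v_peak = 15/2
d_cruise = 105/2 − 45/2 = 30; t_c = 30/(15/2) = 4
T = 2·3 + 4 = 10

t_a=3 t_c=4 v_peak=15/2 T=10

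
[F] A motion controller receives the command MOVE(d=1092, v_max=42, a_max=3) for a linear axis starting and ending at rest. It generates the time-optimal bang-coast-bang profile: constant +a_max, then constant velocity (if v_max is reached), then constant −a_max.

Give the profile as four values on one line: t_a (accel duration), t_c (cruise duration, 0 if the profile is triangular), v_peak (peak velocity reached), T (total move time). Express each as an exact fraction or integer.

(v_max)²/a_max = 42²/3 = 588
1092 ≥ 588 so v_max reached
t_a = 42/3 = 14; v_peak = 42
d_cruise = 1092 − 588 = 504; t_c = 504/42 = 12
T = 2·14 + 12 = 40

t_a=14 t_c=12 v_peak=42 T=40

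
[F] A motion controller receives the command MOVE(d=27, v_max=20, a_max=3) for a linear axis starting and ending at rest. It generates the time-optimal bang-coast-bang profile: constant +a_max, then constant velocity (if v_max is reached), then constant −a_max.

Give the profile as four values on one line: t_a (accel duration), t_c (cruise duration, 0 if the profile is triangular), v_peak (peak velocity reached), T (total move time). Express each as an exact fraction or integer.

t_a=3 t_c=0 v_peak=9 T=6

vₘ²/aₘ = 20²/3 = 400/3
27 < 400/3 so t_c = 0
v_peak = √(27·3) = √81 = 9
t_a = 9/3 = 3; t_c = 0
T = 2·3 = 6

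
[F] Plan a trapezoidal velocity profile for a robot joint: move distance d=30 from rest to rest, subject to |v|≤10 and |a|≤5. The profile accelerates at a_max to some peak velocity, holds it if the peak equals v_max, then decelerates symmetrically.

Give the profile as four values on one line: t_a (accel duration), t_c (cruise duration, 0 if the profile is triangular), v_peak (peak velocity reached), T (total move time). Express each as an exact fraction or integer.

(v_max)²/a_max = 10²/5 = 20
30 ≥ 20 ⇒ cruise phase
t_a = 10/5 = 2; v_peak = 10
d_cruise = 30 − 20 = 10; t_c = 10/10 = 1
T = 2·2 + 1 = 5

t_a=2 t_c=1 v_peak=10 T=5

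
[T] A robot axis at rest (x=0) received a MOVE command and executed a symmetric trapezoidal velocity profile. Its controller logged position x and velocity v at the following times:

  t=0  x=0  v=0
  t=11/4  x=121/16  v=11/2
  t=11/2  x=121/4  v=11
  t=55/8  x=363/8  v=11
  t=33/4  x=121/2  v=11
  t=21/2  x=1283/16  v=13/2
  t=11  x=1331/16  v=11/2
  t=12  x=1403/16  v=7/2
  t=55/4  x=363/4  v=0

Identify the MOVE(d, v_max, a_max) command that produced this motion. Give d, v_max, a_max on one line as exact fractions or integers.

final state: t=55/4, x=363/4, v=0 → d = 363/4
a_max = (11/2−0)/(11/4−0) = 2
max v = 11 over t∈[11/2,33/4] → v_max = 11
check: 11·(11/2+11/4) = 363/4 ✓

d=363/4 v_max=11 a_max=2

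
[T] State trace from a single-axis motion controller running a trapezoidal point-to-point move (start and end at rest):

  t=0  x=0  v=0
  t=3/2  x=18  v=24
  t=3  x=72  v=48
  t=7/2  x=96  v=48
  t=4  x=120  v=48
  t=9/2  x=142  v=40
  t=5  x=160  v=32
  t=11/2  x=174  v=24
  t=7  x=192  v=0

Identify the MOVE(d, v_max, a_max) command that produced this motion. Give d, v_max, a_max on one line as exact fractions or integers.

d=192 v_max=48 a_max=16

final state: t=7, x=192, v=0 → d = 192
a_max = (24−0)/(3/2−0) = 16
max v = 48 over t∈[3,4] → v_max = 48
check: 48·(3+1) = 192 ✓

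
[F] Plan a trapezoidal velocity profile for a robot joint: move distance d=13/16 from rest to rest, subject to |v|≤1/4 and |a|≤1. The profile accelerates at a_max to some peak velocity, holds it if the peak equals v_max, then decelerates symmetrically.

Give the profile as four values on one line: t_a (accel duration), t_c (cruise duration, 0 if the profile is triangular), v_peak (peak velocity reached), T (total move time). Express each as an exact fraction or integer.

(v_max)²/a_max = (1/4)²/1 = 1/16
13/16 ≥ 1/16 so v_max reached
t_a = (1/4)/1 = 1/4; v_peak = 1/4
d_cruise = 13/16 − 1/16 = 3/4; t_c = (3/4)/(1/4) = 3
T = 2·1/4 + 3 = 7/2

t_a=1/4 t_c=3 v_peak=1/4 T=7/2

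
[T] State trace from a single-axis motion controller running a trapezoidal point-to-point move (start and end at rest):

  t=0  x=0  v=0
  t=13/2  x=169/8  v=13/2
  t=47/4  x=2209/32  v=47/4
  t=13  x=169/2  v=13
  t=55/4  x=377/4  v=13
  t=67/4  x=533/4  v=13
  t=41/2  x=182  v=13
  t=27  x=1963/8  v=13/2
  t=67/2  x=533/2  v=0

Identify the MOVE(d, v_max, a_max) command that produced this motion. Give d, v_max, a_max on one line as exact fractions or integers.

d=533/2 v_max=13 a_max=1

final state: t=67/2, x=533/2, v=0 → d = 533/2
a_max = (13/2−0)/(13/2−0) = 1
max v = 13 over t∈[13,41/2] → v_max = 13
check: 13·(13+15/2) = 533/2 ✓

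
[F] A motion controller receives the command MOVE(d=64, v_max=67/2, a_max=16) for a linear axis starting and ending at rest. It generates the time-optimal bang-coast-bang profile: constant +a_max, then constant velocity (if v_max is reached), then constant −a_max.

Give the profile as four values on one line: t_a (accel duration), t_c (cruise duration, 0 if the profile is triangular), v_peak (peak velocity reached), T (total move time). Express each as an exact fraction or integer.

(v_max)²/a_max = (67/2)²/16 = 4489/64
64 < 4489/64 so t_c = 0
v_peak = √(64·16) = √1024 = 32
t_a = 32/16 = 2; t_c = 0
T = 2·2 = 4

t_a=2 t_c=0 v_peak=32 T=4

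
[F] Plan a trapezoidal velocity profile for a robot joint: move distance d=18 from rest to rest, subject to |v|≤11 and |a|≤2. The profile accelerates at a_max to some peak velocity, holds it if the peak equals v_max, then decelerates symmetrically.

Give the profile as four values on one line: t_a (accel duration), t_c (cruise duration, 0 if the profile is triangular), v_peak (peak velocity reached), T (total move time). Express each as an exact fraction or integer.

t_a=3 t_c=0 v_peak=6 T=6

vₘ²/aₘ = 11²/2 = 121/2
18 < 121/2 ⇒ no cruise
v_peak = √(18·2) = √36 = 6
t_a = 6/2 = 3; t_c = 0
T = 2·3 = 6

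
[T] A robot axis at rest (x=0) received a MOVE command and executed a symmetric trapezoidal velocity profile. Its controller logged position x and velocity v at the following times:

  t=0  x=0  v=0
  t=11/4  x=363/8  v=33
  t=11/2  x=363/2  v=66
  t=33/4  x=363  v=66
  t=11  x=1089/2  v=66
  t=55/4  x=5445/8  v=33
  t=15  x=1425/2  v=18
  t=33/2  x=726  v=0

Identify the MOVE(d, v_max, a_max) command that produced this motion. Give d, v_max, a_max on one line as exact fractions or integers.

final state: t=33/2, x=726, v=0 → d = 726
a_max = (33−0)/(11/4−0) = 12
max v = 66 over t∈[11/2,11] → v_max = 66
check: 66·(11/2+11/2) = 726 ✓

d=726 v_max=66 a_max=12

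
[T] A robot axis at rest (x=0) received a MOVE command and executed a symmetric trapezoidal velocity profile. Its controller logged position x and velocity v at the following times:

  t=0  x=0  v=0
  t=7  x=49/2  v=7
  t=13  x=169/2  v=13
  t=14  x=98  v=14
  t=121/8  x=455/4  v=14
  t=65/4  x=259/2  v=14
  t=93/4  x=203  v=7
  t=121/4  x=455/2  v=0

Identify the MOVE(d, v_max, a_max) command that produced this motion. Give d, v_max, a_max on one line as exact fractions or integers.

d=455/2 v_max=14 a_max=1

final state: t=121/4, x=455/2, v=0 → d = 455/2
a_max = (7−0)/(7−0) = 1
max v = 14 over t∈[14,65/4] → v_max = 14
check: 14·(14+9/4) = 455/2 ✓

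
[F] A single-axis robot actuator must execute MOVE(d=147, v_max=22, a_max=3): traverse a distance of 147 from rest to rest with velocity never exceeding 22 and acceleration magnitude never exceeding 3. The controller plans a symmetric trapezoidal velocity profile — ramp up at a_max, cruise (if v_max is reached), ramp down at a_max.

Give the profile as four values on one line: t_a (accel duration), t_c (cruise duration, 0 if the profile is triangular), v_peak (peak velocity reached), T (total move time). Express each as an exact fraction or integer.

v_max²/a_max = 22²/3 = 484/3
147 < 484/3 ⇒ no cruise
v_peak = √(147·3) = √441 = 21
t_a = 21/3 = 7; t_c = 0
T = 2·7 = 14

t_a=7 t_c=0 v_peak=21 T=14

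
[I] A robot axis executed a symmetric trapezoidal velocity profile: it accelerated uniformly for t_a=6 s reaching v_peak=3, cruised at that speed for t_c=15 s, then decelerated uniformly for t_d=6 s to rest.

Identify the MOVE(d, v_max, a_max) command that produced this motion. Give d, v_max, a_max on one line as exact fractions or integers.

d=63 v_max=3 a_max=1/2

a_max = 3/6 = 1/2
d_a = ½·3·6 = 9; d_c = 3·15 = 45
d = 2·9 + 45 = 63
t_c = 15 > 0 → v_max = v_peak = 3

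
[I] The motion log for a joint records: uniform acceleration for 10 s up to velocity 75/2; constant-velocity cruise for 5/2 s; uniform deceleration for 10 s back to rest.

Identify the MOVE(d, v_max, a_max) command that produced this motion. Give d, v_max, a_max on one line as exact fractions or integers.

d=1875/4 v_max=75/2 a_max=15/4

a_max = (75/2)/10 = 15/4
d_a = ½·75/2·10 = 375/2; d_c = 75/2·5/2 = 375/4
d = 2·375/2 + 375/4 = 1875/4
t_c = 5/2 > 0 → v_max = v_peak = 75/2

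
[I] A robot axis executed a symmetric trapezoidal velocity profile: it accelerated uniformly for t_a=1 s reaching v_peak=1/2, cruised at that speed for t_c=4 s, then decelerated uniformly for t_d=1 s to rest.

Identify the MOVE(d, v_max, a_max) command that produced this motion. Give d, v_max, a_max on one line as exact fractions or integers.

d=5/2 v_max=1/2 a_max=1/2

a_max = (1/2)/1 = 1/2
d_a = ½·1/2·1 = 1/4; d_c = 1/2·4 = 2
d = 2·1/4 + 2 = 5/2
t_c = 4 > 0 → v_max = v_peak = 1/2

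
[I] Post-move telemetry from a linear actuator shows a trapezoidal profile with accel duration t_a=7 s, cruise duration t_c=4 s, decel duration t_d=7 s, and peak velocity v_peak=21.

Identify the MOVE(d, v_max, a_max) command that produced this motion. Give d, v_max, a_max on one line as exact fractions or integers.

d=231 v_max=21 a_max=3

a_max = 21/7 = 3
d_a = ½·21·7 = 147/2; d_c = 21·4 = 84
d = 2·147/2 + 84 = 231
t_c = 4 > 0 ⇒ limit active, v_max = 21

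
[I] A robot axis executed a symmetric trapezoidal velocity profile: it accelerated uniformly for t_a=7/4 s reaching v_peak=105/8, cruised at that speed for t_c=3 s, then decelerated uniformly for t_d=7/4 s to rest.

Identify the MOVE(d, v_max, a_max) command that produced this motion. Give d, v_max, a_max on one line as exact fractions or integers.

d=1995/32 v_max=105/8 a_max=15/2

a_max = (105/8)/(7/4) = 15/2
d_a = ½·105/8·7/4 = 735/64; d_c = 105/8·3 = 315/8
d = 2·735/64 + 315/8 = 1995/32
t_c = 3 > 0 so v_max = 105/8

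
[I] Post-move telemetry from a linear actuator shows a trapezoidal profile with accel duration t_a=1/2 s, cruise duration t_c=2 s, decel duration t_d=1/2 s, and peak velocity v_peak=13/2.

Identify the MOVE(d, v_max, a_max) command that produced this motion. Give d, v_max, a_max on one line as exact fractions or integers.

d=65/4 v_max=13/2 a_max=13

a_max = (13/2)/(1/2) = 13
d_a = ½·13/2·1/2 = 13/8; d_c = 13/2·2 = 13
d = 2·13/8 + 13 = 65/4
t_c = 2 > 0 ⇒ limit active, v_max = 13/2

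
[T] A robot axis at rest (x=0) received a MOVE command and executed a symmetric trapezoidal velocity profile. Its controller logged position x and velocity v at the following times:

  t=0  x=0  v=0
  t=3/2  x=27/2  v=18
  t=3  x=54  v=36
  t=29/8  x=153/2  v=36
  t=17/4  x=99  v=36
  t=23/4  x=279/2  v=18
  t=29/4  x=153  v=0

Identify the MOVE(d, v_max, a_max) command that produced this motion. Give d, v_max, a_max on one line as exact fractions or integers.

d=153 v_max=36 a_max=12

final state: t=29/4, x=153, v=0 → d = 153
a_max = (18−0)/(3/2−0) = 12
max v = 36 over t∈[3,17/4] → v_max = 36
check: 36·(3+5/4) = 153 ✓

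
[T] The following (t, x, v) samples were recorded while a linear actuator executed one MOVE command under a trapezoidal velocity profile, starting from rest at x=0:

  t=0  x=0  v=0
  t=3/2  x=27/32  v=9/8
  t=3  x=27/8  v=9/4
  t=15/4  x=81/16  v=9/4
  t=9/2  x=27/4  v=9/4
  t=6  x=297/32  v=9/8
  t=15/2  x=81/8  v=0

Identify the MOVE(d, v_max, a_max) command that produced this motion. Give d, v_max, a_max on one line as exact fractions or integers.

d=81/8 v_max=9/4 a_max=3/4

final state: t=15/2, x=81/8, v=0 → d = 81/8
a_max = (9/8−0)/(3/2−0) = 3/4
max v = 9/4 over t∈[3,9/2] → v_max = 9/4
check: 9/4·(3+3/2) = 81/8 ✓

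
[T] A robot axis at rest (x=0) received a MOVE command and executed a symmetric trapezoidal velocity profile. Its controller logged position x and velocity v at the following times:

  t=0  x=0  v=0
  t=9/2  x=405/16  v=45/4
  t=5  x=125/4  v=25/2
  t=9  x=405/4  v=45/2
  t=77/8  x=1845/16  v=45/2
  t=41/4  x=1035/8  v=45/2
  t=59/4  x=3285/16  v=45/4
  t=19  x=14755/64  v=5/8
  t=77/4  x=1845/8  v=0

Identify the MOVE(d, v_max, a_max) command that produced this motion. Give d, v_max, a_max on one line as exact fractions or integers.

d=1845/8 v_max=45/2 a_max=5/2

final state: t=77/4, x=1845/8, v=0 → d = 1845/8
a_max = (45/4−0)/(9/2−0) = 5/2
max v = 45/2 over t∈[9,41/4] → v_max = 45/2
check: 45/2·(9+5/4) = 1845/8 ✓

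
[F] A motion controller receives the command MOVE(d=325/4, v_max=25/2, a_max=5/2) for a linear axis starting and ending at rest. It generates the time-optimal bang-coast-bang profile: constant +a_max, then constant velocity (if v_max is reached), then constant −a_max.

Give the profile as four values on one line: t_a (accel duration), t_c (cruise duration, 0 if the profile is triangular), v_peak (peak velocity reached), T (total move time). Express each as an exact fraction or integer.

(v_max)²/a_max = (25/2)²/(5/2) = 125/2
325/4 ≥ 125/2 → trapezoidal
t_a = (25/2)/(5/2) = 5; v_peak = 25/2
d_cruise = 325/4 − 125/2 = 75/4; t_c = (75/4)/(25/2) = 3/2
T = 2·5 + 3/2 = 23/2

t_a=5 t_c=3/2 v_peak=25/2 T=23/2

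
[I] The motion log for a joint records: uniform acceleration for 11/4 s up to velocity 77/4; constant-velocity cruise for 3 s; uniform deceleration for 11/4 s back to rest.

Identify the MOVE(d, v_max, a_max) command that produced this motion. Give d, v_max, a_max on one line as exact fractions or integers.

d=1771/16 v_max=77/4 a_max=7

a_max = (77/4)/(11/4) = 7
d_a = ½·77/4·11/4 = 847/32; d_c = 77/4·3 = 231/4
d = 2·847/32 + 231/4 = 1771/16
t_c = 3 > 0 ⇒ limit active, v_max = 77/4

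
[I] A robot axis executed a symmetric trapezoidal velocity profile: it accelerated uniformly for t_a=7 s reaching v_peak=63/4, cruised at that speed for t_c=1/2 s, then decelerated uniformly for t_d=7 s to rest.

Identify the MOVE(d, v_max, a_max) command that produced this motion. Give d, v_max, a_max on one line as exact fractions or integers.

a_max = (63/4)/7 = 9/4
d_a = ½·63/4·7 = 441/8; d_c = 63/4·1/2 = 63/8
d = 2·441/8 + 63/8 = 945/8
t_c = 1/2 > 0 ⇒ limit active, v_max = 63/4

d=945/8 v_max=63/4 a_max=9/4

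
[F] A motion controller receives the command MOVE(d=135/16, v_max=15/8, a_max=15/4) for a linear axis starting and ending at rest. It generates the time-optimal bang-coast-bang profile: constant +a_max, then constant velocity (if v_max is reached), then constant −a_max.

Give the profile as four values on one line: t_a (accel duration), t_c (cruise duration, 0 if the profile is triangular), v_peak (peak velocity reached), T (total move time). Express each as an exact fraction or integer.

vₘ²/aₘ = (15/8)²/(15/4) = 15/16
135/16 ≥ 15/16 so v_max reached
t_a = (15/8)/(15/4) = 1/2; v_peak = 15/8
d_cruise = 135/16 − 15/16 = 15/2; t_c = (15/2)/(15/8) = 4
T = 2·1/2 + 4 = 5

t_a=1/2 t_c=4 v_peak=15/8 T=5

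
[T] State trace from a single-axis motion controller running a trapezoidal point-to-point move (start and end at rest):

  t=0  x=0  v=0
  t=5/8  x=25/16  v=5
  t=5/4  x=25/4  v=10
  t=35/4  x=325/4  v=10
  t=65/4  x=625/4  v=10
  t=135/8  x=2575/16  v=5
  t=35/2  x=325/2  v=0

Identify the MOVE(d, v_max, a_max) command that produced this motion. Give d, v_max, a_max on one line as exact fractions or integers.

d=325/2 v_max=10 a_max=8

final state: t=35/2, x=325/2, v=0 → d = 325/2
a_max = (5−0)/(5/8−0) = 8
max v = 10 over t∈[5/4,65/4] → v_max = 10
check: 10·(5/4+15) = 325/2 ✓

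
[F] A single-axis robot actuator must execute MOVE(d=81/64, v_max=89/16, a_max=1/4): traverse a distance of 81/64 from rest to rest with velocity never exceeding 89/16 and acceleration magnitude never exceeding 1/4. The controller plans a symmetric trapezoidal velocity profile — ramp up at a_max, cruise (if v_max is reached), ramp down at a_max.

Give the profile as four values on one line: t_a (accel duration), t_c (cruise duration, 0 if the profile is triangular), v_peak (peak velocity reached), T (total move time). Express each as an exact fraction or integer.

t_a=9/4 t_c=0 v_peak=9/16 T=9/2

(v_max)²/a_max = (89/16)²/(1/4) = 7921/64
81/64 < 7921/64 → triangular
v_peak = √(81/64·1/4) = √(81/256) = 9/16
t_a = (9/16)/(1/4) = 9/4; t_c = 0
T = 2·9/4 = 9/2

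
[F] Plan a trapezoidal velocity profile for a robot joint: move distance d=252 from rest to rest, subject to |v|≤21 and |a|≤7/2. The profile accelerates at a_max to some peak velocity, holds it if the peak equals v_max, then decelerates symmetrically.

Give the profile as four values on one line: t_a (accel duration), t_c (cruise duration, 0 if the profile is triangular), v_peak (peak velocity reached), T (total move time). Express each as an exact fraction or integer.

t_a=6 t_c=6 v_peak=21 T=18

vₘ²/aₘ = 21²/(7/2) = 126
252 ≥ 126 so v_max reached
t_a = 21/(7/2) = 6; v_peak = 21
d_cruise = 252 − 126 = 126; t_c = 126/21 = 6
T = 2·6 + 6 = 18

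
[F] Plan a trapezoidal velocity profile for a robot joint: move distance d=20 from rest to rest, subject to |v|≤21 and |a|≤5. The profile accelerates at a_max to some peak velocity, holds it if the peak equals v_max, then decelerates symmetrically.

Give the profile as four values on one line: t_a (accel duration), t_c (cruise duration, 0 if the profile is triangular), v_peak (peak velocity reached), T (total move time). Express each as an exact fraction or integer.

(v_max)²/a_max = 21²/5 = 441/5
20 < 441/5 so t_c = 0
v_peak = √(20·5) = √100 = 10
t_a = 10/5 = 2; t_c = 0
T = 2·2 = 4

t_a=2 t_c=0 v_peak=10 T=4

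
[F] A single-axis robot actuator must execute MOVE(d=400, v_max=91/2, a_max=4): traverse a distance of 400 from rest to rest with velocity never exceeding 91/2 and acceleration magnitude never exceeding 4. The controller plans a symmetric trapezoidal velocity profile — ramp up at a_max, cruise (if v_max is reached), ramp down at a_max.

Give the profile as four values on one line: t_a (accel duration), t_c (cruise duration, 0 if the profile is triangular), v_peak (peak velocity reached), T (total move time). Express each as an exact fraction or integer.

(v_max)²/a_max = (91/2)²/4 = 8281/16
400 < 8281/16 ⇒ no cruise
v_peak = √(400·4) = √1600 = 40
t_a = 40/4 = 10; t_c = 0
T = 2·10 = 20

t_a=10 t_c=0 v_peak=40 T=20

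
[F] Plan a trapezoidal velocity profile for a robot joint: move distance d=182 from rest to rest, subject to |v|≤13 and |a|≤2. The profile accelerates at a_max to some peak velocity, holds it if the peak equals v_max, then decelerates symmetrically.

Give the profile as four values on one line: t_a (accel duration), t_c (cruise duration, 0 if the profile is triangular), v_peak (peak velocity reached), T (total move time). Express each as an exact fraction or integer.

t_a=13/2 t_c=15/2 v_peak=13 T=41/2

vₘ²/aₘ = 13²/2 = 169/2
182 ≥ 169/2 → trapezoidal
t_a = 13/2; v_peak = 13
d_cruise = 182 − 169/2 = 195/2; t_c = (195/2)/13 = 15/2
T = 2·13/2 + 15/2 = 41/2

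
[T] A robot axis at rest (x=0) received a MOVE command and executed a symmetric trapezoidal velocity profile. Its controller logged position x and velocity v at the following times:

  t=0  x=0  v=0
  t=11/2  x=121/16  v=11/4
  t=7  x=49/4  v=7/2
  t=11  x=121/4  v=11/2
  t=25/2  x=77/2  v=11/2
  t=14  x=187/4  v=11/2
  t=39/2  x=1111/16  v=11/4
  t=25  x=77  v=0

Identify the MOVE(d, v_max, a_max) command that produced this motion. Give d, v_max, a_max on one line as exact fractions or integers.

d=77 v_max=11/2 a_max=1/2

final state: t=25, x=77, v=0 → d = 77
a_max = (11/4−0)/(11/2−0) = 1/2
max v = 11/2 over t∈[11,14] → v_max = 11/2
check: 11/2·(11+3) = 77 ✓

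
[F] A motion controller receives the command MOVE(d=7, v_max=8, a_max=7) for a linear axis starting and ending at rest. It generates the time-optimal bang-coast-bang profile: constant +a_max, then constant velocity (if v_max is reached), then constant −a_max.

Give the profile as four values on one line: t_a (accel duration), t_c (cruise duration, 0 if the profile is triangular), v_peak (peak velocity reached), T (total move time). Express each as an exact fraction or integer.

t_a=1 t_c=0 v_peak=7 T=2

v_max²/a_max = 8²/7 = 64/7
7 < 64/7 ⇒ no cruise
v_peak = √(7·7) = √49 = 7
t_a = 7/7 = 1; t_c = 0
T = 2·1 = 2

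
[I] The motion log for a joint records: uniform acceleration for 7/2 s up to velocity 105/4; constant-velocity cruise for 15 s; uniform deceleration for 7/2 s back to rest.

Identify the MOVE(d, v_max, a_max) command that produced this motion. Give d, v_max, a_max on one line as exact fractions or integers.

a_max = (105/4)/(7/2) = 15/2
d_a = ½·105/4·7/2 = 735/16; d_c = 105/4·15 = 1575/4
d = 2·735/16 + 1575/4 = 3885/8
t_c = 15 > 0 ⇒ limit active, v_max = 105/4

d=3885/8 v_max=105/4 a_max=15/2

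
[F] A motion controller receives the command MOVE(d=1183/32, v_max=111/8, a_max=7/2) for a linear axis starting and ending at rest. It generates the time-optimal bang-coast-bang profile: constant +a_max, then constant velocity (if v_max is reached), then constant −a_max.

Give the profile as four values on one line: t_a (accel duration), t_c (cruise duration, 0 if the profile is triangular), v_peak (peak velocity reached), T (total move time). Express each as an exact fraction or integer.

t_a=13/4 t_c=0 v_peak=91/8 T=13/2

vₘ²/aₘ = (111/8)²/(7/2) = 12321/224
1183/32 < 12321/224 → triangular
v_peak = √(1183/32·7/2) = √(8281/64) = 91/8
t_a = (91/8)/(7/2) = 13/4; t_c = 0
T = 2·13/4 = 13/2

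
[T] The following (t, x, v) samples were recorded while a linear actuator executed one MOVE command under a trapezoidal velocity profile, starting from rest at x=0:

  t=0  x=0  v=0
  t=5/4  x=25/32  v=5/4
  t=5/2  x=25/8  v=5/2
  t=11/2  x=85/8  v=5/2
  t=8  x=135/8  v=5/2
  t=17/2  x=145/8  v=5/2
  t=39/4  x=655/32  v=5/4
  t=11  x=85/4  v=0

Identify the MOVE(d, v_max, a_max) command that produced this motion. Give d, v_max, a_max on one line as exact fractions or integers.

final state: t=11, x=85/4, v=0 → d = 85/4
a_max = (5/4−0)/(5/4−0) = 1
max v = 5/2 over t∈[5/2,17/2] → v_max = 5/2
check: 5/2·(5/2+6) = 85/4 ✓

d=85/4 v_max=5/2 a_max=1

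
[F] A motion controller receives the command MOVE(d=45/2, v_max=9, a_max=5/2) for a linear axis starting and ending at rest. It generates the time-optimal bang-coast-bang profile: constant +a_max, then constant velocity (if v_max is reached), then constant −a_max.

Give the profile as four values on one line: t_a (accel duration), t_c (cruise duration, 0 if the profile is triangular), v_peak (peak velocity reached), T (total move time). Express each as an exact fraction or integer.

vₘ²/aₘ = 9²/(5/2) = 162/5
45/2 < 162/5 ⇒ no cruise
v_peak = √(45/2·5/2) = √(225/4) = 15/2
t_a = (15/2)/(5/2) = 3; t_c = 0
T = 2·3 = 6

t_a=3 t_c=0 v_peak=15/2 T=6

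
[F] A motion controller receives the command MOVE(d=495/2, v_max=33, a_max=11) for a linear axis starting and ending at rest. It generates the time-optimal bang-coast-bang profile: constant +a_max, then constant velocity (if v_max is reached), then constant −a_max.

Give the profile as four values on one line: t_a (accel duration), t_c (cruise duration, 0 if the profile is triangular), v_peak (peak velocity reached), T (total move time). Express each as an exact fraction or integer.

t_a=3 t_c=9/2 v_peak=33 T=21/2

vₘ²/aₘ = 33²/11 = 99
495/2 ≥ 99 so v_max reached
t_a = 33/11 = 3; v_peak = 33
d_cruise = 495/2 − 99 = 297/2; t_c = (297/2)/33 = 9/2
T = 2·3 + 9/2 = 21/2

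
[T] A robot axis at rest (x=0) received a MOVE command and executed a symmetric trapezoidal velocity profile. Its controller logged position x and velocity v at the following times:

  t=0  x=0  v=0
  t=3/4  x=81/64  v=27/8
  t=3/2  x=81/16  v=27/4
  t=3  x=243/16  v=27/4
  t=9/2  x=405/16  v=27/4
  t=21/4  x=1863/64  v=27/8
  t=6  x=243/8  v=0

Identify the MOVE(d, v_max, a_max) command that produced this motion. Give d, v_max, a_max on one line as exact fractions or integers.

d=243/8 v_max=27/4 a_max=9/2

final state: t=6, x=243/8, v=0 → d = 243/8
a_max = (27/8−0)/(3/4−0) = 9/2
max v = 27/4 over t∈[3/2,9/2] → v_max = 27/4
check: 27/4·(3/2+3) = 243/8 ✓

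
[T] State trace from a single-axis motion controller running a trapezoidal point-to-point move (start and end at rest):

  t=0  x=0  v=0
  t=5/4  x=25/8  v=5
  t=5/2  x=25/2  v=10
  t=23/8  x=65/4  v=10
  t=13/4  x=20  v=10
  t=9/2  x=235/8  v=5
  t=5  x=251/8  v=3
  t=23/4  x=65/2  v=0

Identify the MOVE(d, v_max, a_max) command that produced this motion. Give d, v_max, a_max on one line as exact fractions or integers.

d=65/2 v_max=10 a_max=4

final state: t=23/4, x=65/2, v=0 → d = 65/2
a_max = (5−0)/(5/4−0) = 4
max v = 10 over t∈[5/2,13/4] → v_max = 10
check: 10·(5/2+3/4) = 65/2 ✓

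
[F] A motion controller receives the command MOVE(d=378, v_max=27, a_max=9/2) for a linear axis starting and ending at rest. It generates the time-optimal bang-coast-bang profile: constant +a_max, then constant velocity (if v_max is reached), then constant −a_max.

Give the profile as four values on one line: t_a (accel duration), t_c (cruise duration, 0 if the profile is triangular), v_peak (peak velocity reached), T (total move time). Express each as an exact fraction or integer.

vₘ²/aₘ = 27²/(9/2) = 162
378 ≥ 162 ⇒ cruise phase
t_a = 27/(9/2) = 6; v_peak = 27
d_cruise = 378 − 162 = 216; t_c = 216/27 = 8
T = 2·6 + 8 = 20

t_a=6 t_c=8 v_peak=27 T=20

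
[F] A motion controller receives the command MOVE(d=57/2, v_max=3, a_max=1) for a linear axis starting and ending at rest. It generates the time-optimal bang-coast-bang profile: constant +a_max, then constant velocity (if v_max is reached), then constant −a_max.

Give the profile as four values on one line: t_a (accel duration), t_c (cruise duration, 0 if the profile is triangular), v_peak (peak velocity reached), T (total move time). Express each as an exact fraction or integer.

(v_max)²/a_max = 3²/1 = 9
57/2 ≥ 9 → trapezoidal
t_a = 3/1 = 3; v_peak = 3
d_cruise = 57/2 − 9 = 39/2; t_c = (39/2)/3 = 13/2
T = 2·3 + 13/2 = 25/2

t_a=3 t_c=13/2 v_peak=3 T=25/2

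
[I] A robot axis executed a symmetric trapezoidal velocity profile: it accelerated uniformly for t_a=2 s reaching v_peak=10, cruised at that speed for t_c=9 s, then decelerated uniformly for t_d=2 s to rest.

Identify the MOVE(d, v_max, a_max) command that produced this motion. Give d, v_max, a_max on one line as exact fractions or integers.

a_max = 10/2 = 5
d_a = ½·10·2 = 10; d_c = 10·9 = 90
d = 2·10 + 90 = 110
t_c = 9 > 0 ⇒ limit active, v_max = 10

d=110 v_max=10 a_max=5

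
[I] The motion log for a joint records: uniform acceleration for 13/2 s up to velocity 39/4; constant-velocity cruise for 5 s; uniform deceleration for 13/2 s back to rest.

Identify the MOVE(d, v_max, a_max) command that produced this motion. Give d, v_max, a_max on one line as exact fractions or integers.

d=897/8 v_max=39/4 a_max=3/2

a_max = (39/4)/(13/2) = 3/2
d_a = ½·39/4·13/2 = 507/16; d_c = 39/4·5 = 195/4
d = 2·507/16 + 195/4 = 897/8
t_c = 5 > 0 so v_max = 39/4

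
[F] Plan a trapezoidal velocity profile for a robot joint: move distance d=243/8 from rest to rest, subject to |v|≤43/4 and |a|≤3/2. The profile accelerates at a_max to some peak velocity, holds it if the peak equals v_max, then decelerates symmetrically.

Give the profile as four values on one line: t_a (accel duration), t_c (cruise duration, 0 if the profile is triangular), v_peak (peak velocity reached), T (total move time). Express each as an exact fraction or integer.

t_a=9/2 t_c=0 v_peak=27/4 T=9

(v_max)²/a_max = (43/4)²/(3/2) = 1849/24
243/8 < 1849/24 → triangular
v_peak = √(243/8·3/2) = √(729/16) = 27/4
t_a = (27/4)/(3/2) = 9/2; t_c = 0
T = 2·9/2 = 9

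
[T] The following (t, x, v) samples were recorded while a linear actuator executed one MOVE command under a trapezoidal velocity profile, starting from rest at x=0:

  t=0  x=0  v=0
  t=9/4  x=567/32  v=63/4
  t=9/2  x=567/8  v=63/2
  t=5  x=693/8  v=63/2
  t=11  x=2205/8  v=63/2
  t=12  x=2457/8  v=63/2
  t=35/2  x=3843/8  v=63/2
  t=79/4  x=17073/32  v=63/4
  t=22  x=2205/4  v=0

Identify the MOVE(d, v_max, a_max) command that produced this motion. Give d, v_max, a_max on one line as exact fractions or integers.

d=2205/4 v_max=63/2 a_max=7

final state: t=22, x=2205/4, v=0 → d = 2205/4
a_max = (63/4−0)/(9/4−0) = 7
max v = 63/2 over t∈[9/2,35/2] → v_max = 63/2
check: 63/2·(9/2+13) = 2205/4 ✓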